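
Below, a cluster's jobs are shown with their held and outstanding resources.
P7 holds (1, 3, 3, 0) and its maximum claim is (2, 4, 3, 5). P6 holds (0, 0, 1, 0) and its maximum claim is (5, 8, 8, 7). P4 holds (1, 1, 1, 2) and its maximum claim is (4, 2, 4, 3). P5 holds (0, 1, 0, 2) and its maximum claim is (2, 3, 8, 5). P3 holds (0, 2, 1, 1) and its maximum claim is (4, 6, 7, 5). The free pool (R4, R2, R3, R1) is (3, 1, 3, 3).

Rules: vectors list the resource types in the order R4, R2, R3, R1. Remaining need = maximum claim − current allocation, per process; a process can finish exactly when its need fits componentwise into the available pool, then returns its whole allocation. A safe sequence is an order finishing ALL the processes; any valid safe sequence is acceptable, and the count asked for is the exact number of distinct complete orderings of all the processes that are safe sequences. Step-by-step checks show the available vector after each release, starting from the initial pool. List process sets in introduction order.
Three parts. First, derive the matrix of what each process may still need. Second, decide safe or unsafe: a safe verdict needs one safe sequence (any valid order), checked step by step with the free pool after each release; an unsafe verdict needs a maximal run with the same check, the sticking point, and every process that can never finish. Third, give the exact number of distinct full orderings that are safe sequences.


(1) Need matrix, components ordered R4, R2, R3, R1:
  P7: (1, 1, 0, 5)
  P6: (5, 8, 7, 7)
  P4: (3, 1, 3, 1)
  P5: (2, 2, 8, 3)
  P3: (4, 4, 6, 4)
(2) SAFE. One safe sequence: P4, P7, P3, P5, P6.
Key observation: the first exact fit in this order is P4 — it needs (3, 1, 3, 1) with (3, 1, 3, 3) free, meeting a requested resource to the last unit.
Check, step by step:
  pool = (3, 1, 3, 3)
  P4: need (3, 1, 3, 1) fits (3, 1, 3, 3); releases (1, 1, 1, 2), pool now (4, 2, 4, 5)
  P7: need (1, 1, 0, 5) fits (4, 2, 4, 5); releases (1, 3, 3, 0), pool now (5, 5, 7, 5)
  P3: need (4, 4, 6, 4) fits (5, 5, 7, 5); releases (0, 2, 1, 1), pool now (5, 7, 8, 6)
  P5: need (2, 2, 8, 3) fits (5, 7, 8, 6); releases (0, 1, 0, 2), pool now (5, 8, 8, 8)
  P6: need (5, 8, 7, 7) fits (5, 8, 8, 8); releases (0, 0, 1, 0), pool now (5, 8, 9, 8)
(3) The exact count: 1 of the possible complete orderings is a safe sequence.


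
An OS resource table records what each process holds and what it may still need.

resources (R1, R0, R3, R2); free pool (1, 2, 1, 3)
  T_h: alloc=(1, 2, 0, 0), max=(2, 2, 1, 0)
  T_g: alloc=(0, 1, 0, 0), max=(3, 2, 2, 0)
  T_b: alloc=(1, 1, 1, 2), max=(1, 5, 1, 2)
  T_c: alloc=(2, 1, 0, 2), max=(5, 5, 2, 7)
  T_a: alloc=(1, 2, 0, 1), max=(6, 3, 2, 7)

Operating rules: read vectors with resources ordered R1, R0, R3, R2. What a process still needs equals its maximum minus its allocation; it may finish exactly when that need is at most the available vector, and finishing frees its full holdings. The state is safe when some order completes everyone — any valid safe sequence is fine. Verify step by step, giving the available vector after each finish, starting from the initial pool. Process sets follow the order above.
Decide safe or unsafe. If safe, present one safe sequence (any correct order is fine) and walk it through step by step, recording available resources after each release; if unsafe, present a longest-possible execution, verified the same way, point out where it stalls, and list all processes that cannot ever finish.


The state is SAFE; one workable sequence: T_h, T_b, T_c, T_a, T_g.
Key observation: the first exact fit in this order is T_h — it needs (1, 0, 1, 0) with (1, 2, 1, 3) free, meeting a requested resource to the last unit.
Verifying each step:
  pool = (1, 2, 1, 3)
  T_h: need (1, 0, 1, 0) fits (1, 2, 1, 3); releases (1, 2, 0, 0), pool now (2, 4, 1, 3)
  T_b: need (0, 4, 0, 0) fits (2, 4, 1, 3); releases (1, 1, 1, 2), pool now (3, 5, 2, 5)
  T_c: need (3, 4, 2, 5) fits (3, 5, 2, 5); releases (2, 1, 0, 2), pool now (5, 6, 2, 7)
  T_a: need (5, 1, 2, 6) fits (5, 6, 2, 7); releases (1, 2, 0, 1), pool now (6, 8, 2, 8)
  T_g: need (3, 1, 2, 0) fits (6, 8, 2, 8); releases (0, 1, 0, 0), pool now (6, 9, 2, 8)


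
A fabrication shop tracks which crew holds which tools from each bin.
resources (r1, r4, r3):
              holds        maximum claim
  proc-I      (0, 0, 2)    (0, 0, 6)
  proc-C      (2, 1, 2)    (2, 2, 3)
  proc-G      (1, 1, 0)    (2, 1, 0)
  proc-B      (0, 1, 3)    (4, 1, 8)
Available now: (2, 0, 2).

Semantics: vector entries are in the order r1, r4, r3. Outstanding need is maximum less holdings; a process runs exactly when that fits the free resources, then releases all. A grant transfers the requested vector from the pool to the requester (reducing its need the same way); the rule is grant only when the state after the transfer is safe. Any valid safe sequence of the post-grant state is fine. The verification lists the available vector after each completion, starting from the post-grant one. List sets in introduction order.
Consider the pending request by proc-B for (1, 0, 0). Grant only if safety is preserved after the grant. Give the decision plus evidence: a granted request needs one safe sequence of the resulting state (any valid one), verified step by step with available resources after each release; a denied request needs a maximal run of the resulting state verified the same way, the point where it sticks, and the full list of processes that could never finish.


GRANT. The post-grant state is safe; one safe sequence: proc-G, proc-C, proc-I, proc-B.
Key observation: with (1, 0, 2) left after the transfer, proc-G can run at once — the state stays safe.
Check on the post-grant state, step by step:
  pool = (1, 0, 2)
  run proc-G (needs (1, 0, 0), free (1, 0, 2)); after release of (1, 1, 0) the pool is (2, 1, 2)
  run proc-C (needs (0, 1, 1), free (2, 1, 2)); after release of (2, 1, 2) the pool is (4, 2, 4)
  run proc-I (needs (0, 0, 4), free (4, 2, 4)); after release of (0, 0, 2) the pool is (4, 2, 6)
  run proc-B (needs (3, 0, 5), free (4, 2, 6)); after release of (1, 1, 3) the pool is (5, 3, 9)


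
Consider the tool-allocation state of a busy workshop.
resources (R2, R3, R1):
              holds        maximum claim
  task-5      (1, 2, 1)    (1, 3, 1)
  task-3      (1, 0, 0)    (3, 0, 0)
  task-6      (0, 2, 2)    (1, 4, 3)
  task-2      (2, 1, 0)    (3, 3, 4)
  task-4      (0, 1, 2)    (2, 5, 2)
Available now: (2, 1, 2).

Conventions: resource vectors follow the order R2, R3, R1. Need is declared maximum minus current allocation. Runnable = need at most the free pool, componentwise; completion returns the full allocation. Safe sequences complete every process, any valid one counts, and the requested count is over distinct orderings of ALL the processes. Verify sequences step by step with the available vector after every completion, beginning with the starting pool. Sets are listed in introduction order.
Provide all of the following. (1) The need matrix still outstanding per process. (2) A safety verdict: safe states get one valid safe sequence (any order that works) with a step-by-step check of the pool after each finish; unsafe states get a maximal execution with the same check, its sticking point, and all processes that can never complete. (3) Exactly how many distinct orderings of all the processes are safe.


(1) Outstanding need per process (order R2, R3, R1):
  task-5: (0, 1, 0)
  task-3: (2, 0, 0)
  task-6: (1, 2, 1)
  task-2: (1, 2, 4)
  task-4: (2, 4, 0)
(2) SAFE. One safe sequence: task-5, task-6, task-2, task-3, task-4.
Key observation: at task-5 the run first touches a limit — (0, 1, 0) against (2, 1, 2), exact on a resource it actually requests.
Step-by-step check:
  pool = (2, 1, 2)
  run task-5 (needs (0, 1, 0), free (2, 1, 2)); after release of (1, 2, 1) the pool is (3, 3, 3)
  run task-6 (needs (1, 2, 1), free (3, 3, 3)); after release of (0, 2, 2) the pool is (3, 5, 5)
  run task-2 (needs (1, 2, 4), free (3, 5, 5)); after release of (2, 1, 0) the pool is (5, 6, 5)
  run task-3 (needs (2, 0, 0), free (5, 6, 5)); after release of (1, 0, 0) the pool is (6, 6, 5)
  run task-4 (needs (2, 4, 0), free (6, 6, 5)); after release of (0, 1, 2) the pool is (6, 7, 7)
(3) Precisely 10 of the possible complete orderings are safe sequences.


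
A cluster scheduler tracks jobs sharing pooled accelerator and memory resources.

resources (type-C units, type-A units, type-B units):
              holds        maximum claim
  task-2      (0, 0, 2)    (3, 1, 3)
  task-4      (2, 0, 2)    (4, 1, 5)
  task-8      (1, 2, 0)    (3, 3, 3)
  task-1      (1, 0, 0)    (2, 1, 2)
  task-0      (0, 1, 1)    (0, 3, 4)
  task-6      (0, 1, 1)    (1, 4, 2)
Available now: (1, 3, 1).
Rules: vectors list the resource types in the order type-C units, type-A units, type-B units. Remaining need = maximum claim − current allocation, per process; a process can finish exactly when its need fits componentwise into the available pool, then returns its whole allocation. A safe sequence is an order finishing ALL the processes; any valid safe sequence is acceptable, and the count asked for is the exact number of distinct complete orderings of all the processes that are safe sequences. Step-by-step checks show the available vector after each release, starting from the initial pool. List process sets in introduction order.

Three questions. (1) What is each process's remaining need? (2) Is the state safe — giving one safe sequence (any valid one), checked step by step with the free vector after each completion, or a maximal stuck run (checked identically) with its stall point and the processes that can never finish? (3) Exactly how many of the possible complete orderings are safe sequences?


(1) Need matrix, components ordered type-C units, type-A units, type-B units:
  task-2: (3, 1, 1)
  task-4: (2, 1, 3)
  task-8: (2, 1, 3)
  task-1: (1, 1, 2)
  task-0: (0, 2, 3)
  task-6: (1, 3, 1)
(2) The state is UNSAFE.
Key observation: after task-6, task-1 the pool peaks at (2, 4, 2), and each blocked process is short somewhere: task-2 on type-C units; task-4 on type-B units; task-8 on type-B units; task-0 on type-B units.
The run task-6, task-1 cannot be extended any further. Step-by-step check:
  pool = (1, 3, 1)
  run task-6 (needs (1, 3, 1), free (1, 3, 1)); after release of (0, 1, 1) the pool is (1, 4, 2)
  run task-1 (needs (1, 1, 2), free (1, 4, 2)); after release of (1, 0, 0) the pool is (2, 4, 2)
  task-2 cannot run: need (3, 1, 1) vs free (2, 4, 2) (insufficient type-C units)
  task-4 cannot run: need (2, 1, 3) vs free (2, 4, 2) (insufficient type-B units)
  task-8 cannot run: need (2, 1, 3) vs free (2, 4, 2) (insufficient type-B units)
  task-0 cannot run: need (0, 2, 3) vs free (2, 4, 2) (insufficient type-B units)
Permanently blocked: task-2, task-4, task-8 and task-0.
(3) Precisely 0 of the possible complete orderings are safe sequences.


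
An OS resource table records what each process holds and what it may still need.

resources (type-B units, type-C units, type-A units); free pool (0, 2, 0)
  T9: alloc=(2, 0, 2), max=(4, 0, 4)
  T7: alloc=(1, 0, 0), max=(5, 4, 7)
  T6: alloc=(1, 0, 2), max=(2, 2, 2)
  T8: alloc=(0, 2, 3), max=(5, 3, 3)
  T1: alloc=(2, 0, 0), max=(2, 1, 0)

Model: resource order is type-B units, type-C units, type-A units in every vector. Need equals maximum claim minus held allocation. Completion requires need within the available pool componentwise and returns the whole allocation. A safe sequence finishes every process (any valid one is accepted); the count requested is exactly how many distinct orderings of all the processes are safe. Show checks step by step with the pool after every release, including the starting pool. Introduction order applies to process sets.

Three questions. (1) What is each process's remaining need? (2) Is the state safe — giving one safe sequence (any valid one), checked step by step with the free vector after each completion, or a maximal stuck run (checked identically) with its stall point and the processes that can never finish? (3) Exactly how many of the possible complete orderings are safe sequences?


(1) Need matrix, components ordered type-B units, type-C units, type-A units:
  T9: (2, 0, 2)
  T7: (4, 4, 7)
  T6: (1, 2, 0)
  T8: (5, 1, 0)
  T1: (0, 1, 0)
(2) The state is SAFE; one workable sequence: T1, T6, T9, T8, T7.
Key observation: T6 is the earliest step where a requested resource binds exactly: need (1, 2, 0), pool (2, 2, 0) at its turn.
Check, step by step:
  pool = (0, 2, 0)
  run T1 (needs (0, 1, 0), free (0, 2, 0)); after release of (2, 0, 0) the pool is (2, 2, 0)
  run T6 (needs (1, 2, 0), free (2, 2, 0)); after release of (1, 0, 2) the pool is (3, 2, 2)
  run T9 (needs (2, 0, 2), free (3, 2, 2)); after release of (2, 0, 2) the pool is (5, 2, 4)
  run T8 (needs (5, 1, 0), free (5, 2, 4)); after release of (0, 2, 3) the pool is (5, 4, 7)
  run T7 (needs (4, 4, 7), free (5, 4, 7)); after release of (1, 0, 0) the pool is (6, 4, 7)
(3) Exactly 1 of the possible complete orderings is a safe sequence.


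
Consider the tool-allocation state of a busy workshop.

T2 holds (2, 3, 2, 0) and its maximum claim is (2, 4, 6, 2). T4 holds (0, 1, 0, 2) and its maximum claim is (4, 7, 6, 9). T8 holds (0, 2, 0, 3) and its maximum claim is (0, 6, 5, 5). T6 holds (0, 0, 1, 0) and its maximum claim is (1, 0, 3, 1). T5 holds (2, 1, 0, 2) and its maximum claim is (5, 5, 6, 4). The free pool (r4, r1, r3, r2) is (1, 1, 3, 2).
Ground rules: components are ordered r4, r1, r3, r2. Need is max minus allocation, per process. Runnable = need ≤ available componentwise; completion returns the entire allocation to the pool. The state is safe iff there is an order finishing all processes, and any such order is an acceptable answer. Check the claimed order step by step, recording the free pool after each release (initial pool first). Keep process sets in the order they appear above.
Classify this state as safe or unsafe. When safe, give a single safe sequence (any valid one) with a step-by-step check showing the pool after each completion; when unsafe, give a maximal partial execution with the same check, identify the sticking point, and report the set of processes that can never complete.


SAFE, for example via the order T6, T2, T8, T5, T4.
Key observation: the first exact fit in this order is T6 — it needs (1, 0, 2, 1) with (1, 1, 3, 2) free, meeting a requested resource to the last unit.
Check, step by step:
  pool = (1, 1, 3, 2)
  run T6 (needs (1, 0, 2, 1), free (1, 1, 3, 2)); after release of (0, 0, 1, 0) the pool is (1, 1, 4, 2)
  run T2 (needs (0, 1, 4, 2), free (1, 1, 4, 2)); after release of (2, 3, 2, 0) the pool is (3, 4, 6, 2)
  run T8 (needs (0, 4, 5, 2), free (3, 4, 6, 2)); after release of (0, 2, 0, 3) the pool is (3, 6, 6, 5)
  run T5 (needs (3, 4, 6, 2), free (3, 6, 6, 5)); after release of (2, 1, 0, 2) the pool is (5, 7, 6, 7)
  run T4 (needs (4, 6, 6, 7), free (5, 7, 6, 7)); after release of (0, 1, 0, 2) the pool is (5, 8, 6, 9)


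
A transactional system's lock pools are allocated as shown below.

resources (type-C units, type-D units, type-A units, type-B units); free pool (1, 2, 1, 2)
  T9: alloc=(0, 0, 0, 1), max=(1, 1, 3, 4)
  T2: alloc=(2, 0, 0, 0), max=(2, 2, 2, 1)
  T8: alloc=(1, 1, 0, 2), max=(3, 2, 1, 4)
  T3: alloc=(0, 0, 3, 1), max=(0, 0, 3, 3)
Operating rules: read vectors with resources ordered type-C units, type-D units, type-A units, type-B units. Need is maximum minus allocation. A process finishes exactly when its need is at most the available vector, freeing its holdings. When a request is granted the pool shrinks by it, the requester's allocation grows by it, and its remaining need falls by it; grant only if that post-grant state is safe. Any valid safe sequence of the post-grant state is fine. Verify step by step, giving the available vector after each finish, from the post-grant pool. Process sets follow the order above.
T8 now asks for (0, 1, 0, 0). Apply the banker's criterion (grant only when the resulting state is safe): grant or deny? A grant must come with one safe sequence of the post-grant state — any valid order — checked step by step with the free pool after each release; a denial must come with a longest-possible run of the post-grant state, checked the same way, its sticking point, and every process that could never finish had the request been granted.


DENY. Granting would leave the state unsafe.
Key observation: after T3, T9 the pool peaks at (1, 1, 4, 4), and each blocked process is short somewhere: T2 on type-D units; T8 on type-C units.
Pretend the grant happened; the run T3, T9 goes as far as possible. Walking it through:
  pool = (1, 1, 1, 2)
  T3: need (0, 0, 0, 2) fits (1, 1, 1, 2); releases (0, 0, 3, 1), pool now (1, 1, 4, 3)
  T9: need (1, 1, 3, 3) fits (1, 1, 4, 3); releases (0, 0, 0, 1), pool now (1, 1, 4, 4)
  blocked: T2 wants (0, 2, 2, 1), pool (1, 1, 4, 4) — not enough type-D units
  blocked: T8 wants (2, 0, 1, 2), pool (1, 1, 4, 4) — not enough type-C units
Had the request been granted, T2 and T8 could never finish.


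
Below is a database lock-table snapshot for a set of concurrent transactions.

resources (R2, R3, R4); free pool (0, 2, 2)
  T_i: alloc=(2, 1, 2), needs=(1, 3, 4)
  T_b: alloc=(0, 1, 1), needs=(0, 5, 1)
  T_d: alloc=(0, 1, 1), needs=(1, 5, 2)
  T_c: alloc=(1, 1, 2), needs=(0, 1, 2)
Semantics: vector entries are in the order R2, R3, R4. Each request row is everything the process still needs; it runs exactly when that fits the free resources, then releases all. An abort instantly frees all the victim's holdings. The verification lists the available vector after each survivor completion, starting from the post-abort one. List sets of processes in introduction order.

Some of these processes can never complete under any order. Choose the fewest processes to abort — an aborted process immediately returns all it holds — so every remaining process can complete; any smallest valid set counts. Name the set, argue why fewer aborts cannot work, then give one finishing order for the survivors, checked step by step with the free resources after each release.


The answer: abort T_d.
Key observation: T_b had no path to completion before; after the abort of T_d ((0, 1, 1) returned), step 3 is where it fits.
No smaller set exists: with zero aborts the deadlock remains.
Survivors finish in the order: T_c, T_i, T_b. Check, step by step (pool after the aborts first):
  pool = (0, 3, 3)
  run T_c (needs (0, 1, 2), free (0, 3, 3)); after release of (1, 1, 2) the pool is (1, 4, 5)
  run T_i (needs (1, 3, 4), free (1, 4, 5)); after release of (2, 1, 2) the pool is (3, 5, 7)
  run T_b (needs (0, 5, 1), free (3, 5, 7)); after release of (0, 1, 1) the pool is (3, 6, 8)


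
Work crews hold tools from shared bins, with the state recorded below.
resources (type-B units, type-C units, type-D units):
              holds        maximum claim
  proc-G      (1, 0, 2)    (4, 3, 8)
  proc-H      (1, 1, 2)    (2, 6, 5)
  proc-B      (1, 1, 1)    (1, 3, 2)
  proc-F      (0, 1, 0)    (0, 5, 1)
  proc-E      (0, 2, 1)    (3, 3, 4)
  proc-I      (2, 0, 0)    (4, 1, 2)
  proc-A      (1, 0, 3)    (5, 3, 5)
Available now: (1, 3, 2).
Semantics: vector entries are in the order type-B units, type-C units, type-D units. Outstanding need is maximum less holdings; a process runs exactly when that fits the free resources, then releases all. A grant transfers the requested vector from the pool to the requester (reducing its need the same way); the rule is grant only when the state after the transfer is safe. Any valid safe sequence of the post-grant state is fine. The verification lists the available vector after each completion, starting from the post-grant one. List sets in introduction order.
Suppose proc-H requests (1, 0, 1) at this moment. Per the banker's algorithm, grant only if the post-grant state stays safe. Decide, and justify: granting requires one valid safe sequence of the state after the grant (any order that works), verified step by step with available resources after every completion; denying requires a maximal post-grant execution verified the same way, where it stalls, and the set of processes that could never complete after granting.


GRANT: granting preserves safety; a valid post-grant sequence is proc-B, proc-F, proc-H, proc-I, proc-A, proc-E, proc-G.
Key observation: with (0, 3, 1) left after the transfer, proc-B can run at once — the state stays safe.
Step-by-step check of the post-grant state:
  pool = (0, 3, 1)
  run proc-B (needs (0, 2, 1), free (0, 3, 1)); after release of (1, 1, 1) the pool is (1, 4, 2)
  run proc-F (needs (0, 4, 1), free (1, 4, 2)); after release of (0, 1, 0) the pool is (1, 5, 2)
  run proc-H (needs (0, 5, 2), free (1, 5, 2)); after release of (2, 1, 3) the pool is (3, 6, 5)
  run proc-I (needs (2, 1, 2), free (3, 6, 5)); after release of (2, 0, 0) the pool is (5, 6, 5)
  run proc-A (needs (4, 3, 2), free (5, 6, 5)); after release of (1, 0, 3) the pool is (6, 6, 8)
  run proc-E (needs (3, 1, 3), free (6, 6, 8)); after release of (0, 2, 1) the pool is (6, 8, 9)
  run proc-G (needs (3, 3, 6), free (6, 8, 9)); after release of (1, 0, 2) the pool is (7, 8, 11)


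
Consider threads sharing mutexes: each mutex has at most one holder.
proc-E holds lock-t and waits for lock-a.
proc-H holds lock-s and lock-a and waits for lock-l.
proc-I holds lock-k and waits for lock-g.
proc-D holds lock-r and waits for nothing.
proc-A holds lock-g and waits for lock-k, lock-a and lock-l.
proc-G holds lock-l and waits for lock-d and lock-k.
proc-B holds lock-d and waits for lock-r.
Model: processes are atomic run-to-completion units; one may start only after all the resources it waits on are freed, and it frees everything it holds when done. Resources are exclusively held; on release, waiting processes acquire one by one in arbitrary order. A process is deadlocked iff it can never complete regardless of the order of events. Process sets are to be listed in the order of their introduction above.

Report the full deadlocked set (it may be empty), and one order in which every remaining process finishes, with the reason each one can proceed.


Deadlocked: proc-E, proc-H, proc-I, proc-A and proc-G.
Key observation: nobody on the ring proc-H -> proc-G -> proc-I -> proc-A -> proc-H can start until another member finishes, which never happens; proc-E waits into the deadlock from upstream.
The rest can finish in the order proc-D, proc-B.
Verifying each step:
  run proc-D (it waits on nothing); releases lock-r
  run proc-B (all its waits — lock-r — are resolved); releases lock-d


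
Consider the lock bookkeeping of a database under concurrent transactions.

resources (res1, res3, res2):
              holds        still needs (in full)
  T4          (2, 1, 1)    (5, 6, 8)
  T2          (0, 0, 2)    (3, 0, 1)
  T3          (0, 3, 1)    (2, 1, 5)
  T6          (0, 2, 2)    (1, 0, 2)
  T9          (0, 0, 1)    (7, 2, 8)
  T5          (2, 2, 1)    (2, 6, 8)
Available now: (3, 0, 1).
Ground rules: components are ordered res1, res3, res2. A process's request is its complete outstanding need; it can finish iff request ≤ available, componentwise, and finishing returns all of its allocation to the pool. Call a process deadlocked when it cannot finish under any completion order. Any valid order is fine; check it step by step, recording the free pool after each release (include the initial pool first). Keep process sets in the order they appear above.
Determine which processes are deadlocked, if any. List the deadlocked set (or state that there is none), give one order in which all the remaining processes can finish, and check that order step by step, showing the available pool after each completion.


The deadlocked set is T4, T9 and T5.
Key observation: even finishing T2, T6, T3 leaves just (3, 5, 6) free — too little res2 for any of the remaining processes.
A valid finishing order for the others: T2, T6, T3. Walking it through:
  pool = (3, 0, 1)
  run T2 (needs (3, 0, 1), free (3, 0, 1)); after release of (0, 0, 2) the pool is (3, 0, 3)
  run T6 (needs (1, 0, 2), free (3, 0, 3)); after release of (0, 2, 2) the pool is (3, 2, 5)
  run T3 (needs (2, 1, 5), free (3, 2, 5)); after release of (0, 3, 1) the pool is (3, 5, 6)
The blocked processes can never fit:
  T4 cannot run: need (5, 6, 8) vs free (3, 5, 6) (insufficient res1, res3 and res2)
  T9 cannot run: need (7, 2, 8) vs free (3, 5, 6) (insufficient res1 and res2)
  T5 cannot run: need (2, 6, 8) vs free (3, 5, 6) (insufficient res3 and res2)


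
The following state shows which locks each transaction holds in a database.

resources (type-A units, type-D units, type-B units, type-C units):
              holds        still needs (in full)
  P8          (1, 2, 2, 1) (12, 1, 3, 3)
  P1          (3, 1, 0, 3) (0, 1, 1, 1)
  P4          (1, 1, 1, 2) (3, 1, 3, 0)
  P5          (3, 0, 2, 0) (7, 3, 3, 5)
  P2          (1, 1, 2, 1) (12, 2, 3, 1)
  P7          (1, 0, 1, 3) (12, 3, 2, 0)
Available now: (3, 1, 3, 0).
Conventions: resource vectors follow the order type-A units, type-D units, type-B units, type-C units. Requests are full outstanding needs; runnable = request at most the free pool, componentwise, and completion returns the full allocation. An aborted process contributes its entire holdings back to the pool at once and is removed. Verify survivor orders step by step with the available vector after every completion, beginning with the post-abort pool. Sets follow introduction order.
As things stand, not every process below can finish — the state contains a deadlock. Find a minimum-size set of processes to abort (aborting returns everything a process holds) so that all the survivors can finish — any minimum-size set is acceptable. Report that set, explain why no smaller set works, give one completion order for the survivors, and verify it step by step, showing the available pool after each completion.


Abort P2 and P7.
Key observation: before aborting P2 and P7, P8 was permanently blocked — no order could ever run it; afterwards it completes at step 4.
Minimality, checking each single-abort alternative: P8 alone leaves P2 blocked (short on type-A units); P1 alone leaves P8 blocked (short on type-A units); P4 alone leaves P8 blocked (short on type-A units); P5 alone leaves P8 blocked (short on type-A units); P2 alone leaves P8 blocked (short on type-A units); P7 alone leaves P8 blocked (short on type-A units).
The survivors complete as P1, P4, P5, P8. Walking it through (starting from the post-abort pool):
  pool = (5, 2, 6, 4)
  run P1 (needs (0, 1, 1, 1), free (5, 2, 6, 4)); after release of (3, 1, 0, 3) the pool is (8, 3, 6, 7)
  run P4 (needs (3, 1, 3, 0), free (8, 3, 6, 7)); after release of (1, 1, 1, 2) the pool is (9, 4, 7, 9)
  run P5 (needs (7, 3, 3, 5), free (9, 4, 7, 9)); after release of (3, 0, 2, 0) the pool is (12, 4, 9, 9)
  run P8 (needs (12, 1, 3, 3), free (12, 4, 9, 9)); after release of (1, 2, 2, 1) the pool is (13, 6, 11, 10)


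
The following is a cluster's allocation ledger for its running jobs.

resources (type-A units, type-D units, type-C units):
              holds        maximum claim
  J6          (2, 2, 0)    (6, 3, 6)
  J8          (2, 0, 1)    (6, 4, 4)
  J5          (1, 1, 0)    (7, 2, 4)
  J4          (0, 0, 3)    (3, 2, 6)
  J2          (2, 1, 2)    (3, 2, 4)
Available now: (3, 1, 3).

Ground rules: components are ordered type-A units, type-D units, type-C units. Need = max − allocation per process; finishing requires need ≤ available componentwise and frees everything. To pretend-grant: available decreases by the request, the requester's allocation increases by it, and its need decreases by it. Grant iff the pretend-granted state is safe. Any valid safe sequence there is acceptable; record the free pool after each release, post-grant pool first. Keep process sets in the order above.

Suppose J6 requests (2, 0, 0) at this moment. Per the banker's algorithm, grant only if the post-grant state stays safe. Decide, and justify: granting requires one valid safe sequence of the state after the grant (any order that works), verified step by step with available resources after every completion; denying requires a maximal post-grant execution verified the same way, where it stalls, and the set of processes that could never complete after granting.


GRANT. The post-grant state is safe; one safe sequence: J2, J4, J6, J5, J8.
Key observation: with (1, 1, 3) left after the transfer, J2 can run at once — the state stays safe.
Step-by-step check of the post-grant state:
  pool = (1, 1, 3)
  J2 needs (1, 1, 2) <= (1, 1, 3) -> finishes; pool += (2, 1, 2) = (3, 2, 5)
  J4 needs (3, 2, 3) <= (3, 2, 5) -> finishes; pool += (0, 0, 3) = (3, 2, 8)
  J6 needs (2, 1, 6) <= (3, 2, 8) -> finishes; pool += (4, 2, 0) = (7, 4, 8)
  J5 needs (6, 1, 4) <= (7, 4, 8) -> finishes; pool += (1, 1, 0) = (8, 5, 8)
  J8 needs (4, 4, 3) <= (8, 5, 8) -> finishes; pool += (2, 0, 1) = (10, 5, 9)


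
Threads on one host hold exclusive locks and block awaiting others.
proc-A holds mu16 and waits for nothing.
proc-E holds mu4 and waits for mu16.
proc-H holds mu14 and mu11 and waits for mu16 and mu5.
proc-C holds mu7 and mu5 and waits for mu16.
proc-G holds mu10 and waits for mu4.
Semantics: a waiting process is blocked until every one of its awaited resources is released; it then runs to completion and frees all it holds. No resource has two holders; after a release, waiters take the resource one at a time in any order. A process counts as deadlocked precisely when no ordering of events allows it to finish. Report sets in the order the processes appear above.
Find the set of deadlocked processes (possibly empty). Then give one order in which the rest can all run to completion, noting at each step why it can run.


No process is deadlocked.
Key observation: the wait graph is acyclic; completion cascades from the unblocked processes through everyone else.
A valid finishing order for the others: proc-A, proc-C, proc-E, proc-H, proc-G.
Verifying each step:
  run proc-A (it waits on nothing); releases mu16
  proc-C: everything it awaited (mu16) is free; runs, freeing mu7 and mu5
  proc-E: everything it awaited (mu16) is free; runs, freeing mu4
  proc-H: everything it awaited (mu16 and mu5) is free; runs, freeing mu14 and mu11
  proc-G: everything it awaited (mu4) is free; runs, freeing mu10


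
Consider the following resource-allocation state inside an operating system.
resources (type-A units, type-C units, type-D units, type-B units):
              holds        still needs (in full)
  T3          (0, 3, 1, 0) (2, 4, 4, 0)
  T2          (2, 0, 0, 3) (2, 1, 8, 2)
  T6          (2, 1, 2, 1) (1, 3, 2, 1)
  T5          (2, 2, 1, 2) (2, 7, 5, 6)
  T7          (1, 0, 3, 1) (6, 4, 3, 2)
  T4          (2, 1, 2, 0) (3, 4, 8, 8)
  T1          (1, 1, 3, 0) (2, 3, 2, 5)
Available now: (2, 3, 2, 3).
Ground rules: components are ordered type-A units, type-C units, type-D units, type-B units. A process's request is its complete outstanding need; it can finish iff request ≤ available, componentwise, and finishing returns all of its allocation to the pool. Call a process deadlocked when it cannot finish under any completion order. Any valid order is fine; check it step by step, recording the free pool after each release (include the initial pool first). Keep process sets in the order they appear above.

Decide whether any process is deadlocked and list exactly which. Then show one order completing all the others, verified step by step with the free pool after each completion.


The deadlocked set is T2, T5, T7, T4 and T1.
Key observation: after T6, T3 the pool peaks at (4, 7, 5, 4), and each blocked process is short somewhere: T2 on type-D units; T5 on type-B units; T7 on type-A units; T4 on type-D units, type-B units; T1 on type-B units.
A valid finishing order for the others: T6, T3. Step-by-step check:
  pool = (2, 3, 2, 3)
  run T6 (needs (1, 3, 2, 1), free (2, 3, 2, 3)); after release of (2, 1, 2, 1) the pool is (4, 4, 4, 4)
  run T3 (needs (2, 4, 4, 0), free (4, 4, 4, 4)); after release of (0, 3, 1, 0) the pool is (4, 7, 5, 4)
The blocked processes can never fit:
  blocked: T2 wants (2, 1, 8, 2), pool (4, 7, 5, 4) — not enough type-D units
  blocked: T5 wants (2, 7, 5, 6), pool (4, 7, 5, 4) — not enough type-B units
  blocked: T7 wants (6, 4, 3, 2), pool (4, 7, 5, 4) — not enough type-A units
  blocked: T4 wants (3, 4, 8, 8), pool (4, 7, 5, 4) — not enough type-D units and type-B units
  blocked: T1 wants (2, 3, 2, 5), pool (4, 7, 5, 4) — not enough type-B units


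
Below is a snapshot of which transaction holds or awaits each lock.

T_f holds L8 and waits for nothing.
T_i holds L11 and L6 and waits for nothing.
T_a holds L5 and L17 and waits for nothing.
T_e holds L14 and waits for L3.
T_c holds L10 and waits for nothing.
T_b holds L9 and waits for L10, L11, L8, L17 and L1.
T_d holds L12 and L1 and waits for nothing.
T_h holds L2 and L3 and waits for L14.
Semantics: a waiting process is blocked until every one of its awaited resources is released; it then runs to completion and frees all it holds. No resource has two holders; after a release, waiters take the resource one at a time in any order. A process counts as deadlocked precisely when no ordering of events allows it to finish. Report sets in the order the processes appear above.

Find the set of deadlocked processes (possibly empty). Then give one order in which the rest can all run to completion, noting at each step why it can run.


Deadlocked: T_e and T_h.
Key observation: T_e -> T_h -> T_e is a circular wait — nothing in it can go first; no other process is dragged down with it.
One completion order for the rest: T_c, T_a, T_d, T_f, T_i, T_b.
Verifying each step:
  T_c: no waits; runs immediately, freeing L10
  T_a: no waits; runs immediately, freeing L5 and L17
  T_d: no waits; runs immediately, freeing L12 and L1
  T_f: no waits; runs immediately, freeing L8
  T_i: no waits; runs immediately, freeing L11 and L6
  T_b: everything it awaited (L10, L11, L8, L17 and L1) is free; runs, freeing L9


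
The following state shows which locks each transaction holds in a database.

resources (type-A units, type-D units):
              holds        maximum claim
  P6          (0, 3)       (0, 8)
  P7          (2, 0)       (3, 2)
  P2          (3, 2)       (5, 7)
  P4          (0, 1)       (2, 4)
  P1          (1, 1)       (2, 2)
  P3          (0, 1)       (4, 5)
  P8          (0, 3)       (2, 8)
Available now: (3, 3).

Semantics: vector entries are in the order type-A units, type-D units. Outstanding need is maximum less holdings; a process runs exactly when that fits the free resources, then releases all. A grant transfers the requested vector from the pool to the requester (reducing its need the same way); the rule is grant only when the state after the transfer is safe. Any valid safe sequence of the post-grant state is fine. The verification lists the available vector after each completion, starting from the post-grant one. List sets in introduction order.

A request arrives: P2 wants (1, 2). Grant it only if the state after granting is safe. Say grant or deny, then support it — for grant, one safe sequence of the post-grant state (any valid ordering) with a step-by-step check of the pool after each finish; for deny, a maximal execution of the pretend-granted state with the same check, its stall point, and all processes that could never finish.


DENY — the pretend-granted state is unsafe.
Key observation: once P1, P7 finish, the pool peaks at (5, 2) — and every remaining process still needs more type-D units than that.
After a pretend grant, a maximal execution: P1, P7 — then nothing else fits. Check, step by step:
  pool = (2, 1)
  P1 needs (1, 1) <= (2, 1) -> finishes; pool += (1, 1) = (3, 2)
  P7 needs (1, 2) <= (3, 2) -> finishes; pool += (2, 0) = (5, 2)
  blocked: P6 wants (0, 5), pool (5, 2) — not enough type-D units
  blocked: P2 wants (1, 3), pool (5, 2) — not enough type-D units
  blocked: P4 wants (2, 3), pool (5, 2) — not enough type-D units
  blocked: P3 wants (4, 4), pool (5, 2) — not enough type-D units
  blocked: P8 wants (2, 5), pool (5, 2) — not enough type-D units
Post-grant, the permanently blocked set is P6, P2, P4, P3 and P8.


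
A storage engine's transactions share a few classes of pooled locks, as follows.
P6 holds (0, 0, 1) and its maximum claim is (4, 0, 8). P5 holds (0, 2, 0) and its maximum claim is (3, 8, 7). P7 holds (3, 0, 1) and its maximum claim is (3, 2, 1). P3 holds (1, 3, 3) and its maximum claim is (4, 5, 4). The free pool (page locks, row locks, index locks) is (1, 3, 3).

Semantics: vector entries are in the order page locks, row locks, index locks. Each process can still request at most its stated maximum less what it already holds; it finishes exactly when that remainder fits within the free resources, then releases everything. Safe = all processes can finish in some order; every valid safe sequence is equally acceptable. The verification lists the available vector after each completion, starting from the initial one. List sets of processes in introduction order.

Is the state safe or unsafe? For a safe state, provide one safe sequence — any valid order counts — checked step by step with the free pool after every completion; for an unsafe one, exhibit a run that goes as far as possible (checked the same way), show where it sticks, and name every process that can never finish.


SAFE — a valid safe sequence is P7, P3, P5, P6.
Key observation: P5 is the earliest step where a requested resource binds exactly: need (3, 6, 7), pool (5, 6, 7) at its turn.
Walking it through:
  pool = (1, 3, 3)
  P7: need (0, 2, 0) fits (1, 3, 3); releases (3, 0, 1), pool now (4, 3, 4)
  P3: need (3, 2, 1) fits (4, 3, 4); releases (1, 3, 3), pool now (5, 6, 7)
  P5: need (3, 6, 7) fits (5, 6, 7); releases (0, 2, 0), pool now (5, 8, 7)
  P6: need (4, 0, 7) fits (5, 8, 7); releases (0, 0, 1), pool now (5, 8, 8)


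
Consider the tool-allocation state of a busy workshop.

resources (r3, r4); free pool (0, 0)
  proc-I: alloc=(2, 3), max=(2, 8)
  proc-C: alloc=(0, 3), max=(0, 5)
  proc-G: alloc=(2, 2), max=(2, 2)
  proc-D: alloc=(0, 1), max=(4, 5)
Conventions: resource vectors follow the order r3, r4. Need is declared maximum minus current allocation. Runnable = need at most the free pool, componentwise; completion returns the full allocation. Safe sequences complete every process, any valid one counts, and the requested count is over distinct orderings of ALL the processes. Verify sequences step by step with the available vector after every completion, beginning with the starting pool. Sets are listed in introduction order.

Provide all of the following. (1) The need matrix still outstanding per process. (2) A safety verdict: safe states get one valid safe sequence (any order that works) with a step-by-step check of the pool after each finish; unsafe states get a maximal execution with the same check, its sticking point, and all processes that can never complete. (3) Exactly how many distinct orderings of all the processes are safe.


(1) Need matrix, components ordered r3, r4:
  proc-I: (0, 5)
  proc-C: (0, 2)
  proc-G: (0, 0)
  proc-D: (4, 4)
(2) SAFE — a valid safe sequence is proc-G, proc-C, proc-I, proc-D.
Key observation: the first exact fit in this order is proc-C — it needs (0, 2) with (2, 2) free, meeting a requested resource to the last unit.
Walking it through:
  pool = (0, 0)
  proc-G: need (0, 0) fits (0, 0); releases (2, 2), pool now (2, 2)
  proc-C: need (0, 2) fits (2, 2); releases (0, 3), pool now (2, 5)
  proc-I: need (0, 5) fits (2, 5); releases (2, 3), pool now (4, 8)
  proc-D: need (4, 4) fits (4, 8); releases (0, 1), pool now (4, 9)
(3) Precisely 1 of the possible complete orderings is a safe sequence.


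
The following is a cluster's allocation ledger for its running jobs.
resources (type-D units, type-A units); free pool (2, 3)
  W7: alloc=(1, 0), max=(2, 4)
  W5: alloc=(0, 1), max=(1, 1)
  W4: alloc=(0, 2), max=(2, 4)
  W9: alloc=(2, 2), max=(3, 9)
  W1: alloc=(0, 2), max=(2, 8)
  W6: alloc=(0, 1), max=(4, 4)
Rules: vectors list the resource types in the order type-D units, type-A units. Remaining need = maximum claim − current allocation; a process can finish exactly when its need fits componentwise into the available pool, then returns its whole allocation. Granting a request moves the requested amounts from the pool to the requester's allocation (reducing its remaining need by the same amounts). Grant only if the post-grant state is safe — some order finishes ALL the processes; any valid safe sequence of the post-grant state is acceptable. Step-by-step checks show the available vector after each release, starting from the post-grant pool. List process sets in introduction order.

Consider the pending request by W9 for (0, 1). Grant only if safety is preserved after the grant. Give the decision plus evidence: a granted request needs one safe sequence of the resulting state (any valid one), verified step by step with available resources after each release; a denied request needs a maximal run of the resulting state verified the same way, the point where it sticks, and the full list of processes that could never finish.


DENY — the pretend-granted state is unsafe.
Key observation: after W4, W7, W5 the pool peaks at (3, 5), and each blocked process is short somewhere: W9 on type-A units; W1 on type-A units; W6 on type-D units.
On the post-grant state, W4, W7, W5 is a maximal run — nothing extends it. Walking it through:
  pool = (2, 2)
  run W4 (needs (2, 2), free (2, 2)); after release of (0, 2) the pool is (2, 4)
  run W7 (needs (1, 4), free (2, 4)); after release of (1, 0) the pool is (3, 4)
  run W5 (needs (1, 0), free (3, 4)); after release of (0, 1) the pool is (3, 5)
  W9 still needs (1, 6) but only (3, 5) is free — short on type-A units
  W1 still needs (2, 6) but only (3, 5) is free — short on type-A units
  W6 still needs (4, 3) but only (3, 5) is free — short on type-D units
Had the request been granted, W9, W1 and W6 could never finish.
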